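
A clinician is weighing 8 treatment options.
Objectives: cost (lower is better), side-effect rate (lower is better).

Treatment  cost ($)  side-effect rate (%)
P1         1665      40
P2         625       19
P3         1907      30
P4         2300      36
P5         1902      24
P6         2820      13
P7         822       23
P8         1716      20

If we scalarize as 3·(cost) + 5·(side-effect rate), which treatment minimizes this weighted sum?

P2

P1: 3·1665 + 5·40 = 5195
P2: 3·625 + 5·19 = 1970
P3: 3·1907 + 5·30 = 5871
P4: 3·2300 + 5·36 = 7080
P5: 3·1902 + 5·24 = 5826
P6: 3·2820 + 5·13 = 8525
P7: 3·822 + 5·23 = 2581
P8: 3·1716 + 5·20 = 5248
Lowest: P2 at 1970.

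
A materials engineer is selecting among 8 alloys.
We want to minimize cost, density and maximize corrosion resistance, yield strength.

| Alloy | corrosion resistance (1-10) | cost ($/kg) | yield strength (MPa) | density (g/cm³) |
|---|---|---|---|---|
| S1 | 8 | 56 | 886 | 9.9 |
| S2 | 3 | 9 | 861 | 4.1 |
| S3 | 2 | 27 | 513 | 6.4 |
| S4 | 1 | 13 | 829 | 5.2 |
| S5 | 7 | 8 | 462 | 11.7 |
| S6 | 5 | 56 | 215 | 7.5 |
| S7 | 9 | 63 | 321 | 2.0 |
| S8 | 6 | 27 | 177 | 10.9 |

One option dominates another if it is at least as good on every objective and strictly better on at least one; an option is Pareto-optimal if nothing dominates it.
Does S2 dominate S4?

S2 vs S4: corrosion resistance 3≥1, cost 9≤13, yield strength 861≥829, density 4.1≤5.2 — S2 is at least as good on every objective with at least one strict improvement.

Yes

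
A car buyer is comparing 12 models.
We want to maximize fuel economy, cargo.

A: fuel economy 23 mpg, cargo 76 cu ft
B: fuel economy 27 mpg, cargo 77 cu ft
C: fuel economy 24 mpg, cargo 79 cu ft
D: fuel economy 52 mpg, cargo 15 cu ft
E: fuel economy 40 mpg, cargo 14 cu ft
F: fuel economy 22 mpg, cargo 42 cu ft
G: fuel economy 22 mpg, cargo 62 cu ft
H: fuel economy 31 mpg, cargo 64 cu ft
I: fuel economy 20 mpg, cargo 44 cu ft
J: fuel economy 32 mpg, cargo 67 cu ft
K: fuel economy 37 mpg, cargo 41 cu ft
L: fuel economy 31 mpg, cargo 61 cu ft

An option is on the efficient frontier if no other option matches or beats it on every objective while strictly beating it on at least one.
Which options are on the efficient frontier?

B, C, D, J, K

A: dominated by B (fuel economy 27≥23, cargo 77≥76).
B: not dominated.
C: not dominated (best cargo).
D: not dominated (best fuel economy).
E: dominated by D (fuel economy 52≥40, cargo 15≥14).
F: dominated by A (fuel economy 23≥22, cargo 76≥42).
G: dominated by A (fuel economy 23≥22, cargo 76≥62).
H: dominated by J (fuel economy 32≥31, cargo 67≥64).
I: dominated by A (fuel economy 23≥20, cargo 76≥44).
J: not dominated.
K: not dominated.
L: dominated by H (fuel economy 31≥31, cargo 64≥61).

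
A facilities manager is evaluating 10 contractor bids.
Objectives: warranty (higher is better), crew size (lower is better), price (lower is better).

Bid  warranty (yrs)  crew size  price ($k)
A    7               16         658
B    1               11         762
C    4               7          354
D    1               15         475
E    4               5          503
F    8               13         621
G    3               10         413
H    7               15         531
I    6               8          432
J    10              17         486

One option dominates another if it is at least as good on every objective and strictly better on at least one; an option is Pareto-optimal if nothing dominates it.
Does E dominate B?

Yes

E vs B: warranty 4≥1, crew size 5≤11, price 503≤762 — E is at least as good on every objective with at least one strict improvement.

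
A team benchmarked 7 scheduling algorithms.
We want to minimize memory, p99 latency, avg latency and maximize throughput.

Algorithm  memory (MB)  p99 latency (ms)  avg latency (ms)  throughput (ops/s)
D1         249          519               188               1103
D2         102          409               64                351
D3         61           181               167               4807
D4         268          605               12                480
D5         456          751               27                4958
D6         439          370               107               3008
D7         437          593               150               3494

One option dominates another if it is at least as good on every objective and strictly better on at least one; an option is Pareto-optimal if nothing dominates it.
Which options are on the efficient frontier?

D2, D3, D4, D5, D6, D7

D1: dominated by D3 (memory 61≤249, p99 latency 181≤519, avg latency 167≤188, throughput 4807≥1103).
D2: not dominated.
D3: not dominated (best memory).
D4: not dominated (best avg latency).
D5: not dominated (best throughput).
D6: not dominated.
D7: not dominated.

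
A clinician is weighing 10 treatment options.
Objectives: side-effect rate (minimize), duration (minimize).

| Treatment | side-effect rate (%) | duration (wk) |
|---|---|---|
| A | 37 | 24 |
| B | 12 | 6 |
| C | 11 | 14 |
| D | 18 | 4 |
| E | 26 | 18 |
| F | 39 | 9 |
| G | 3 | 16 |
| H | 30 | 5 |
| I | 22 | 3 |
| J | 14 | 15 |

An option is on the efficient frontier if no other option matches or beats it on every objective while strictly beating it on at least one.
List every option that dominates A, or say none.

B: side-effect rate 12≤37, duration 6≤24 — dominates A.
C: side-effect rate 11≤37, duration 14≤24 — dominates A.
D: side-effect rate 18≤37, duration 4≤24 — dominates A.
E: side-effect rate 26≤37, duration 18≤24 — dominates A.
G: side-effect rate 3≤37, duration 16≤24 — dominates A.
H: side-effect rate 30≤37, duration 5≤24 — dominates A.
I: side-effect rate 22≤37, duration 3≤24 — dominates A.
J: side-effect rate 14≤37, duration 15≤24 — dominates A.
Others (F) are each worse than A on at least one objective.

B, C, D, E, G, H, I, J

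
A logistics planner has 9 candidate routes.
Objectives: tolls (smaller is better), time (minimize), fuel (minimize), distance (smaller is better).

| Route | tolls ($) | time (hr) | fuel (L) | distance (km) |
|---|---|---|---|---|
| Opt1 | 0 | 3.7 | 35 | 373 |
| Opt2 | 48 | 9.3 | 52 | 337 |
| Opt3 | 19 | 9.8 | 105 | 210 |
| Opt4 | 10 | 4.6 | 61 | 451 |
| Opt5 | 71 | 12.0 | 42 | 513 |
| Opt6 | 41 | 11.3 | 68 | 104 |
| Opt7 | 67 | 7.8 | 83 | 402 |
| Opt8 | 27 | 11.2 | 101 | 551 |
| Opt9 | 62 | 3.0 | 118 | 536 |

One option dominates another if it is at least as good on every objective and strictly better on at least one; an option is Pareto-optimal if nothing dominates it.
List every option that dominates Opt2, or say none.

none

Opt1: worse on distance (373 vs 337).
Opt3: worse on time (9.8 vs 9.3).
Opt4: worse on fuel (61 vs 52).
Opt5: worse on tolls (71 vs 48).
Opt6: worse on time (11.3 vs 9.3).
Opt7: worse on tolls (67 vs 48).
Opt8: worse on time (11.2 vs 9.3).
Opt9: worse on tolls (62 vs 48).
No option dominates Opt2.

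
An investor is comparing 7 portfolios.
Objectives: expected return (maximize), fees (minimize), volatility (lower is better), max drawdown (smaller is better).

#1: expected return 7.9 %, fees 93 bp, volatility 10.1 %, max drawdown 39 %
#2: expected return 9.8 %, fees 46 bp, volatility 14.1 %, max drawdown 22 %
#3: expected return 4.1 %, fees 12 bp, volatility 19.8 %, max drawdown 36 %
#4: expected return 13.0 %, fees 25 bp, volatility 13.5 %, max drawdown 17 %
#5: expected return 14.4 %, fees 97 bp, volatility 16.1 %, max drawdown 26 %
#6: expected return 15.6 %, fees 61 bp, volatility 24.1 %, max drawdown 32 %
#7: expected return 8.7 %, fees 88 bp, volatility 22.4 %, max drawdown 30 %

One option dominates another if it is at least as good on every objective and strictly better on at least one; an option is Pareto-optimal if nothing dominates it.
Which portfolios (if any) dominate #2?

#4

#4: expected return 13.0≥9.8, fees 25≤46, volatility 13.5≤14.1, max drawdown 17≤22 — dominates #2.
Others (#1, #3, #5, #6, #7) are each worse than #2 on at least one objective.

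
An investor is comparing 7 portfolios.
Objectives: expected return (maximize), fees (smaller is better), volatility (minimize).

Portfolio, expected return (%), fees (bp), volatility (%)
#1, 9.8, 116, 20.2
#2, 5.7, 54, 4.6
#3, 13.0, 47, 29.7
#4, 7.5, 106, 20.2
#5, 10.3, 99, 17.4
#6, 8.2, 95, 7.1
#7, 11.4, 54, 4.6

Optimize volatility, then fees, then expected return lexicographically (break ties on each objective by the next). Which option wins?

#7

First minimize volatility: best is 4.6, kept {#2, #7}.
Then minimize fees: best is 54, kept {#2, #7}.
Then maximize expected return: best is 11.4, kept {#7}.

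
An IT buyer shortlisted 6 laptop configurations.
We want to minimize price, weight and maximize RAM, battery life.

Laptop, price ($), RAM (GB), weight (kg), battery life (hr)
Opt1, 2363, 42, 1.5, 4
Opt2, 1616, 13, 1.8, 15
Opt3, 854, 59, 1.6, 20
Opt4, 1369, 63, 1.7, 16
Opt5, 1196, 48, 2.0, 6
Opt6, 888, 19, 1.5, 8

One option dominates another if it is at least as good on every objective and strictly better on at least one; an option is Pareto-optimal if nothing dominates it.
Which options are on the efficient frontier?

Opt1, Opt3, Opt4, Opt6

Opt1: not dominated.
Opt2: dominated by Opt3 (price 854≤1616, RAM 59≥13, weight 1.6≤1.8, battery life 20≥15).
Opt3: not dominated (best price).
Opt4: not dominated (best RAM).
Opt5: dominated by Opt3 (price 854≤1196, RAM 59≥48, weight 1.6≤2.0, battery life 20≥6).
Opt6: not dominated.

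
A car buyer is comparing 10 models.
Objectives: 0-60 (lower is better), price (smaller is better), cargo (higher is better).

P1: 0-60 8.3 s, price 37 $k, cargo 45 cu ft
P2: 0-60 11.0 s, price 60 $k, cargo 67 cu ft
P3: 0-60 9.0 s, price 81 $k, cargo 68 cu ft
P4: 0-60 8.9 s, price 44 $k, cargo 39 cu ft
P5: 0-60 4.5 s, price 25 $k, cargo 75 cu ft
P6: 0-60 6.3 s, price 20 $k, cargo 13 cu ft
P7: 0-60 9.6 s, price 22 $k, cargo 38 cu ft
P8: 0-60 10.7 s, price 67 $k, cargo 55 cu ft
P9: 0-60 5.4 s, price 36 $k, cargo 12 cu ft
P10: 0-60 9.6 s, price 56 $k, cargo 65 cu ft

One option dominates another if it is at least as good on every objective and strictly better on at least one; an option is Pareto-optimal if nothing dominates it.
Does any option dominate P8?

Yes

P5 vs P8: 0-60 4.5≤10.7, price 25≤67, cargo 75≥55 — P5 is at least as good on every objective and strictly better on at least one, so P5 dominates P8.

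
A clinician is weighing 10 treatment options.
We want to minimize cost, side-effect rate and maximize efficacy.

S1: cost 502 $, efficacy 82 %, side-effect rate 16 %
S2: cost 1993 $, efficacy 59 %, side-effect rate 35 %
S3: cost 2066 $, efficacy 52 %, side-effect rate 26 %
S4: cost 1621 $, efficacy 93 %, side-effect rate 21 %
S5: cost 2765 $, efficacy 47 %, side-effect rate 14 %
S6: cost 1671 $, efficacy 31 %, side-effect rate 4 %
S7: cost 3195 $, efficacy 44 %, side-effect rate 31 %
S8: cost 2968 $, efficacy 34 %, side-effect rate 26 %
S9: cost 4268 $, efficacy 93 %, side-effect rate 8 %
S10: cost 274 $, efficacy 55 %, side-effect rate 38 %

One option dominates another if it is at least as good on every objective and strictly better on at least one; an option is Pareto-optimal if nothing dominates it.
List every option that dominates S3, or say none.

S1: cost 502≤2066, efficacy 82≥52, side-effect rate 16≤26 — dominates S3.
S4: cost 1621≤2066, efficacy 93≥52, side-effect rate 21≤26 — dominates S3.
Others (S2, S5, S6, S7, S8, S9, S10) are each worse than S3 on at least one objective.

S1, S4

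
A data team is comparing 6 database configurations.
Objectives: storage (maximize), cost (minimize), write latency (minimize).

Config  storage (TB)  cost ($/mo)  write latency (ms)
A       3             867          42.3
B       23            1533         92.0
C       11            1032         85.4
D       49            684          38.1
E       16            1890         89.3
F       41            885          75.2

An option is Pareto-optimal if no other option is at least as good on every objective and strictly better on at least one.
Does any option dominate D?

A: worse on storage (3 vs 49).
B: worse on storage (23 vs 49).
C: worse on storage (11 vs 49).
E: worse on storage (16 vs 49).
F: worse on storage (41 vs 49).
No option is at least as good as D on every objective and strictly better on one.

No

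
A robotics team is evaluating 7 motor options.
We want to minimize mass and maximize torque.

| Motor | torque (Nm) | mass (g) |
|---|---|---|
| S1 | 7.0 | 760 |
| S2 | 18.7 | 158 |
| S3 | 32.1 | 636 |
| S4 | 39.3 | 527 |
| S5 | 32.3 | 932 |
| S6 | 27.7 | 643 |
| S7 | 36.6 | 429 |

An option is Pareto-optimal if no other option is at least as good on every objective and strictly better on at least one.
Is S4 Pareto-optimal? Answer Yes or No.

Yes

S1: worse on torque (7.0 vs 39.3).
S2: worse on torque (18.7 vs 39.3).
S3: worse on torque (32.1 vs 39.3).
S5: worse on torque (32.3 vs 39.3).
S6: worse on torque (27.7 vs 39.3).
S7: worse on torque (36.6 vs 39.3).
No option is at least as good as S4 on every objective and strictly better on one.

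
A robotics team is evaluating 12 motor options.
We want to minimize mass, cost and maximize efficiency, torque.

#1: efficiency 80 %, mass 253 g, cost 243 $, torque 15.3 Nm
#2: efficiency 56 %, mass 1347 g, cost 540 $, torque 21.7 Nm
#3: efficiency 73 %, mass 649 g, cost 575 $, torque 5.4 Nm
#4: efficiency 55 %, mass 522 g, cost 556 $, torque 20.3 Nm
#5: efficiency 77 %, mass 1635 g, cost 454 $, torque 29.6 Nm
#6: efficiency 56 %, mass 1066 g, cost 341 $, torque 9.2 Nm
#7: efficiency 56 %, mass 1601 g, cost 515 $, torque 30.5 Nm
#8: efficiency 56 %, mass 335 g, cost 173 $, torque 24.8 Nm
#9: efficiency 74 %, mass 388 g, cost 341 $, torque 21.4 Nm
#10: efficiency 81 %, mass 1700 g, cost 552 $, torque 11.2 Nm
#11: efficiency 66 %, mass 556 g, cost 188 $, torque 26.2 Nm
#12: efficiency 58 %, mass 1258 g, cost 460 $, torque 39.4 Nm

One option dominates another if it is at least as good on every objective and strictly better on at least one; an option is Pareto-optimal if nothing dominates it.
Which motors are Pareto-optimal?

#1, #5, #8, #9, #10, #11, #12

#1: not dominated (best mass).
#2: dominated by #8 (efficiency 56≥56, mass 335≤1347, cost 173≤540, torque 24.8≥21.7).
#3: dominated by #1 (efficiency 80≥73, mass 253≤649, cost 243≤575, torque 15.3≥5.4).
#4: dominated by #8 (efficiency 56≥55, mass 335≤522, cost 173≤556, torque 24.8≥20.3).
#5: not dominated.
#6: dominated by #1 (efficiency 80≥56, mass 253≤1066, cost 243≤341, torque 15.3≥9.2).
#7: dominated by #12 (efficiency 58≥56, mass 1258≤1601, cost 460≤515, torque 39.4≥30.5).
#8: not dominated (best cost).
#9: not dominated.
#10: not dominated (best efficiency).
#11: not dominated.
#12: not dominated (best torque).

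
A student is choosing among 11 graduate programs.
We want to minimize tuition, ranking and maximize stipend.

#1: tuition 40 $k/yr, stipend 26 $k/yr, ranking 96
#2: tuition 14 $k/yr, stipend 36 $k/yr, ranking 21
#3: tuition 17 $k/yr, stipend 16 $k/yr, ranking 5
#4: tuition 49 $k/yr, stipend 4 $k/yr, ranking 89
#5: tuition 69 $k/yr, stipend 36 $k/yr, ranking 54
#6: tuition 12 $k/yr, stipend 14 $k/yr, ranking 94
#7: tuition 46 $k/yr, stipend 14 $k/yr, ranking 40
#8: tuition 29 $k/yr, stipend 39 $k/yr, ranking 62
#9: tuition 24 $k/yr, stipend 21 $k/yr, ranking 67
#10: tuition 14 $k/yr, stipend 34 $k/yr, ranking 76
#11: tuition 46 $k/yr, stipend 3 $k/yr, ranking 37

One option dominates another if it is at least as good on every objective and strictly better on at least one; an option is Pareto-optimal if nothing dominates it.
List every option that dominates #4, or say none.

#2: tuition 14≤49, stipend 36≥4, ranking 21≤89 — dominates #4.
#3: tuition 17≤49, stipend 16≥4, ranking 5≤89 — dominates #4.
#7: tuition 46≤49, stipend 14≥4, ranking 40≤89 — dominates #4.
#8: tuition 29≤49, stipend 39≥4, ranking 62≤89 — dominates #4.
#9: tuition 24≤49, stipend 21≥4, ranking 67≤89 — dominates #4.
#10: tuition 14≤49, stipend 34≥4, ranking 76≤89 — dominates #4.
Others (#1, #5, #6, #11) are each worse than #4 on at least one objective.

#2, #3, #7, #8, #9, #10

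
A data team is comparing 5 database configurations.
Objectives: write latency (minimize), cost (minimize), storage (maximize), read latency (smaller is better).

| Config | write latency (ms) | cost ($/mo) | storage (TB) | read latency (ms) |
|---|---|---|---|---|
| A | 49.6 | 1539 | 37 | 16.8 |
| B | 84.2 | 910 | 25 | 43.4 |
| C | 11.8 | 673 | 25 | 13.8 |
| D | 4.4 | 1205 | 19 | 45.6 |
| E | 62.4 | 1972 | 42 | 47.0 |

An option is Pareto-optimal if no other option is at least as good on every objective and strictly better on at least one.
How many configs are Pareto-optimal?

4

A: not dominated.
B: dominated by C (write latency 11.8≤84.2, cost 673≤910, storage 25≥25, read latency 13.8≤43.4).
C: not dominated (best cost).
D: not dominated (best write latency).
E: not dominated (best storage).
Pareto-optimal: A, C, D, E → 4.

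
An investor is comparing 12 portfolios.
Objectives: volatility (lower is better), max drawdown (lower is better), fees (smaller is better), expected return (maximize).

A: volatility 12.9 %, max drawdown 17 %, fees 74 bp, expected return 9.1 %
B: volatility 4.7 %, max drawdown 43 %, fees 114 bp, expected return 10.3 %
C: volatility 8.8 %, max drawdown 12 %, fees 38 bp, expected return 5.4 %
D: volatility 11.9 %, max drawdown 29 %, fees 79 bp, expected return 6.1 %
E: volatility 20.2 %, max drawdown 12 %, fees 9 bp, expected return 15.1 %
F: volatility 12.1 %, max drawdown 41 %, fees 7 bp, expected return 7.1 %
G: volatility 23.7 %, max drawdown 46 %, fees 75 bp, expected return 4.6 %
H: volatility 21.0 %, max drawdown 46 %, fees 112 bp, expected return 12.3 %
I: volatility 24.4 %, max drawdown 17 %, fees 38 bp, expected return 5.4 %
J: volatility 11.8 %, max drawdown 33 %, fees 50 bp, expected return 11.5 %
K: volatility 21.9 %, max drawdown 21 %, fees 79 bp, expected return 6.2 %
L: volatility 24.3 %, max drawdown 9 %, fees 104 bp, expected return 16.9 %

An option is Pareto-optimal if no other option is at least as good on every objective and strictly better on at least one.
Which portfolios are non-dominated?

A: not dominated.
B: not dominated (best volatility).
C: not dominated.
D: not dominated.
E: not dominated.
F: not dominated (best fees).
G: dominated by A (volatility 12.9≤23.7, max drawdown 17≤46, fees 74≤75, expected return 9.1≥4.6).
H: dominated by E (volatility 20.2≤21.0, max drawdown 12≤46, fees 9≤112, expected return 15.1≥12.3).
I: dominated by C (volatility 8.8≤24.4, max drawdown 12≤17, fees 38≤38, expected return 5.4≥5.4).
J: not dominated.
K: dominated by A (volatility 12.9≤21.9, max drawdown 17≤21, fees 74≤79, expected return 9.1≥6.2).
L: not dominated (best max drawdown).

A, B, C, D, E, F, J, L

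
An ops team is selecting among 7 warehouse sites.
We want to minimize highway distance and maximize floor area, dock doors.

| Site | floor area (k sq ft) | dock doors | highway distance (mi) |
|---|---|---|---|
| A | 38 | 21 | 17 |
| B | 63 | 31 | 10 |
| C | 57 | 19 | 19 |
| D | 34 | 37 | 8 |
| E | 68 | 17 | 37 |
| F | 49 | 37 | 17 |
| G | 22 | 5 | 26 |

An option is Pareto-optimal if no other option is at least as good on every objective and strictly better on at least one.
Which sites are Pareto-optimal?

B, D, E, F

A: dominated by B (floor area 63≥38, dock doors 31≥21, highway distance 10≤17).
B: not dominated.
C: dominated by B (floor area 63≥57, dock doors 31≥19, highway distance 10≤19).
D: not dominated (best highway distance).
E: not dominated (best floor area).
F: not dominated.
G: dominated by A (floor area 38≥22, dock doors 21≥5, highway distance 17≤26).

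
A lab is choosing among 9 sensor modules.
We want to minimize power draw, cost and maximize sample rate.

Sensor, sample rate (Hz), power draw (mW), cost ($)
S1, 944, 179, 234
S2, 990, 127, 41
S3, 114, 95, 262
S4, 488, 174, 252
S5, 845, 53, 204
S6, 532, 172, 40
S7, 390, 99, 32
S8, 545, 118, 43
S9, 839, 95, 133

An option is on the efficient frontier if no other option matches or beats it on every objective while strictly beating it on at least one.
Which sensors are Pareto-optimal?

S1: dominated by S2 (sample rate 990≥944, power draw 127≤179, cost 41≤234).
S2: not dominated (best sample rate).
S3: dominated by S5 (sample rate 845≥114, power draw 53≤95, cost 204≤262).
S4: dominated by S2 (sample rate 990≥488, power draw 127≤174, cost 41≤252).
S5: not dominated (best power draw).
S6: not dominated.
S7: not dominated (best cost).
S8: not dominated.
S9: not dominated.

S2, S5, S6, S7, S8, S9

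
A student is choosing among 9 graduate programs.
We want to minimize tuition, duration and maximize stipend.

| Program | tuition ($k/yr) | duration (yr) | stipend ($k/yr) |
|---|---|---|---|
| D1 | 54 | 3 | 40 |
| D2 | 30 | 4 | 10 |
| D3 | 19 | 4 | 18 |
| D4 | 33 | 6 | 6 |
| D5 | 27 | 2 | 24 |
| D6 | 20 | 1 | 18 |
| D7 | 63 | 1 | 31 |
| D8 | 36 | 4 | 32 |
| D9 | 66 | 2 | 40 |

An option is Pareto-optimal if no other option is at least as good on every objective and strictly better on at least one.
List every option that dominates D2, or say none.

D3, D5, D6

D3: tuition 19≤30, duration 4≤4, stipend 18≥10 — dominates D2.
D5: tuition 27≤30, duration 2≤4, stipend 24≥10 — dominates D2.
D6: tuition 20≤30, duration 1≤4, stipend 18≥10 — dominates D2.
Others (D1, D4, D7, D8, D9) are each worse than D2 on at least one objective.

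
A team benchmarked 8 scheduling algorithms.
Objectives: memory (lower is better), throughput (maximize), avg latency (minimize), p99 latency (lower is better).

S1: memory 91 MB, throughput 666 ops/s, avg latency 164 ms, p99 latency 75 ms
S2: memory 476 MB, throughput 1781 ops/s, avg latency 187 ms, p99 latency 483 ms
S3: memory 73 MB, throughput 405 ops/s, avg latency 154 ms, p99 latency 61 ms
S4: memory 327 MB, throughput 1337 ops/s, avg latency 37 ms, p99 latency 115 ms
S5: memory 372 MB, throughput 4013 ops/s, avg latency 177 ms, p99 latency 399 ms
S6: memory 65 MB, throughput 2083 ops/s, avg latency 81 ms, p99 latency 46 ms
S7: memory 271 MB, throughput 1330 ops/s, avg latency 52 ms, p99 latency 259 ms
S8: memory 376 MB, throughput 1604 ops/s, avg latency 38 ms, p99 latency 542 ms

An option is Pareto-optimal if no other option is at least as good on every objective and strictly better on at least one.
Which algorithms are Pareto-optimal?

S4, S5, S6, S7, S8

S1: dominated by S6 (memory 65≤91, throughput 2083≥666, avg latency 81≤164, p99 latency 46≤75).
S2: dominated by S5 (memory 372≤476, throughput 4013≥1781, avg latency 177≤187, p99 latency 399≤483).
S3: dominated by S6 (memory 65≤73, throughput 2083≥405, avg latency 81≤154, p99 latency 46≤61).
S4: not dominated (best avg latency).
S5: not dominated (best throughput).
S6: not dominated (best memory).
S7: not dominated.
S8: not dominated.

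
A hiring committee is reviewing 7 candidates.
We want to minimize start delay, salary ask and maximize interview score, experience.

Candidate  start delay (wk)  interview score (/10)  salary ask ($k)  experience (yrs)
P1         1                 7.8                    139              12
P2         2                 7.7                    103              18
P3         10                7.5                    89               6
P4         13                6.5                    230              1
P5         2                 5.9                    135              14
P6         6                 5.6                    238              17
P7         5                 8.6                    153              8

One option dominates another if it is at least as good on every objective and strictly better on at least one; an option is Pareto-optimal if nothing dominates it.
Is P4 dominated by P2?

Yes

P2 vs P4: start delay 2≤13, interview score 7.7≥6.5, salary ask 103≤230, experience 18≥1 — P2 is at least as good on every objective with at least one strict improvement.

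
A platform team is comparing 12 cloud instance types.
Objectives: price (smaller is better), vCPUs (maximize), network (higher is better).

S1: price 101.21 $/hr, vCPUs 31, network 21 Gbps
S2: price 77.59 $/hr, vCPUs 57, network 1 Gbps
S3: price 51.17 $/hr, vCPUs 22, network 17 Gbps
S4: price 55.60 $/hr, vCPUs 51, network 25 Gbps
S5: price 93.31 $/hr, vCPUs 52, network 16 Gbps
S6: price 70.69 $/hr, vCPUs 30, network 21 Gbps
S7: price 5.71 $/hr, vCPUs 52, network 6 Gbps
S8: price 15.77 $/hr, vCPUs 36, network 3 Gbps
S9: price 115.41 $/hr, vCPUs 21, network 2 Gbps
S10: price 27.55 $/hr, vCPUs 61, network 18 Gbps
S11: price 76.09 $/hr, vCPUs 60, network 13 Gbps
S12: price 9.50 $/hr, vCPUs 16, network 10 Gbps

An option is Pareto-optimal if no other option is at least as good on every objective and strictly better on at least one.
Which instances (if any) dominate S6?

S4: price 55.60≤70.69, vCPUs 51≥30, network 25≥21 — dominates S6.
Others (S1, S2, S3, S5, S7, S8, S9, S10, S11, S12) are each worse than S6 on at least one objective.

S4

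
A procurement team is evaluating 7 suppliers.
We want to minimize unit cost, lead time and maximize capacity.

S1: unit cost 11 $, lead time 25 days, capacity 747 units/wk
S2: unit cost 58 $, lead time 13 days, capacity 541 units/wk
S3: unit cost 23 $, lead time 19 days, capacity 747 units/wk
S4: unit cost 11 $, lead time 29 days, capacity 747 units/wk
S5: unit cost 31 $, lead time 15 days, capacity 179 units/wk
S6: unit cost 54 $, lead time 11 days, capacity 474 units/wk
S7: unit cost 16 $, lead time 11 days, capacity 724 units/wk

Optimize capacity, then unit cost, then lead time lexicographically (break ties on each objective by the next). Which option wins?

S1

First maximize capacity: best is 747, kept {S1, S3, S4}.
Then minimize unit cost: best is 11, kept {S1, S4}.
Then minimize lead time: best is 25, kept {S1}.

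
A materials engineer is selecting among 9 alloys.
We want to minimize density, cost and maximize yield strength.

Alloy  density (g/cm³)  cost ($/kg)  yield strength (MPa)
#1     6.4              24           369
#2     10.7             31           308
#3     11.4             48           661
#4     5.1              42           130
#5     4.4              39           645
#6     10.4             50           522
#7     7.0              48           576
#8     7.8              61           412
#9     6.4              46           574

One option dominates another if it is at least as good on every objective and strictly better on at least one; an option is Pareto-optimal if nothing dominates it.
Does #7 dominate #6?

Yes

#7 vs #6: density 7.0≤10.4, cost 48≤50, yield strength 576≥522 — #7 is at least as good on every objective with at least one strict improvement.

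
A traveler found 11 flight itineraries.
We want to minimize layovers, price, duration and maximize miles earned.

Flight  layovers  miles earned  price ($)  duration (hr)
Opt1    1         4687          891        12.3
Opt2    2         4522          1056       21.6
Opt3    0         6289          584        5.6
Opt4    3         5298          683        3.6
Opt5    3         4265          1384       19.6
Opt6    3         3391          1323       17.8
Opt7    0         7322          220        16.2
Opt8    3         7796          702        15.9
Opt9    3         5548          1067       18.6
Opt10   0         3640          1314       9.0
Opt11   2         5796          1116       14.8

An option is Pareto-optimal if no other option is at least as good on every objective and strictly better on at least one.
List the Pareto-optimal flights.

Opt1: dominated by Opt3 (layovers 0≤1, miles earned 6289≥4687, price 584≤891, duration 5.6≤12.3).
Opt2: dominated by Opt1 (layovers 1≤2, miles earned 4687≥4522, price 891≤1056, duration 12.3≤21.6).
Opt3: not dominated.
Opt4: not dominated (best duration).
Opt5: dominated by Opt1 (layovers 1≤3, miles earned 4687≥4265, price 891≤1384, duration 12.3≤19.6).
Opt6: dominated by Opt1 (layovers 1≤3, miles earned 4687≥3391, price 891≤1323, duration 12.3≤17.8).
Opt7: not dominated (best price).
Opt8: not dominated (best miles earned).
Opt9: dominated by Opt3 (layovers 0≤3, miles earned 6289≥5548, price 584≤1067, duration 5.6≤18.6).
Opt10: dominated by Opt3 (layovers 0≤0, miles earned 6289≥3640, price 584≤1314, duration 5.6≤9.0).
Opt11: dominated by Opt3 (layovers 0≤2, miles earned 6289≥5796, price 584≤1116, duration 5.6≤14.8).

Opt3, Opt4, Opt7, Opt8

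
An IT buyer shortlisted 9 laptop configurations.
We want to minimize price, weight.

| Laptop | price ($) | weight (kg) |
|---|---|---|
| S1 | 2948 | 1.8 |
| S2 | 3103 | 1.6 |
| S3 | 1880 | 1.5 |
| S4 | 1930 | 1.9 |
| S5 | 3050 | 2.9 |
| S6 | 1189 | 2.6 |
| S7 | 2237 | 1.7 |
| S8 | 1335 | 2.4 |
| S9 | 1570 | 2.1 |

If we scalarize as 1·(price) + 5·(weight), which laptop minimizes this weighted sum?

S6

S1: 1·2948 + 5·1.8 = 2957.0
S2: 1·3103 + 5·1.6 = 3111.0
S3: 1·1880 + 5·1.5 = 1887.5
S4: 1·1930 + 5·1.9 = 1939.5
S5: 1·3050 + 5·2.9 = 3064.5
S6: 1·1189 + 5·2.6 = 1202.0
S7: 1·2237 + 5·1.7 = 2245.5
S8: 1·1335 + 5·2.4 = 1347.0
S9: 1·1570 + 5·2.1 = 1580.5
Lowest: S6 at 1202.0.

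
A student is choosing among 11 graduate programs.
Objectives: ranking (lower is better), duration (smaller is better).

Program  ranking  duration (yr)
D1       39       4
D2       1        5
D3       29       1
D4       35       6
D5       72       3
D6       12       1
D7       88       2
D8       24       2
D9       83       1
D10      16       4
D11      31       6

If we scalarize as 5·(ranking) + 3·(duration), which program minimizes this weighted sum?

D2

D1: 5·39 + 3·4 = 207
D2: 5·1 + 3·5 = 20
D3: 5·29 + 3·1 = 148
D4: 5·35 + 3·6 = 193
D5: 5·72 + 3·3 = 369
D6: 5·12 + 3·1 = 63
D7: 5·88 + 3·2 = 446
D8: 5·24 + 3·2 = 126
D9: 5·83 + 3·1 = 418
D10: 5·16 + 3·4 = 92
D11: 5·31 + 3·6 = 173
Lowest: D2 at 20.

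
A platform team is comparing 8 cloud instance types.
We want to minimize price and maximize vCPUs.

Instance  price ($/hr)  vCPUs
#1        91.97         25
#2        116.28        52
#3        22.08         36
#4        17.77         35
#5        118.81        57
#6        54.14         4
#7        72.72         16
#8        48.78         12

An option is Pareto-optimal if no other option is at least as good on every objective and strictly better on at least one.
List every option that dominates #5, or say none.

none

#1: worse on vCPUs (25 vs 57).
#2: worse on vCPUs (52 vs 57).
#3: worse on vCPUs (36 vs 57).
#4: worse on vCPUs (35 vs 57).
#6: worse on vCPUs (4 vs 57).
#7: worse on vCPUs (16 vs 57).
#8: worse on vCPUs (12 vs 57).
No option dominates #5.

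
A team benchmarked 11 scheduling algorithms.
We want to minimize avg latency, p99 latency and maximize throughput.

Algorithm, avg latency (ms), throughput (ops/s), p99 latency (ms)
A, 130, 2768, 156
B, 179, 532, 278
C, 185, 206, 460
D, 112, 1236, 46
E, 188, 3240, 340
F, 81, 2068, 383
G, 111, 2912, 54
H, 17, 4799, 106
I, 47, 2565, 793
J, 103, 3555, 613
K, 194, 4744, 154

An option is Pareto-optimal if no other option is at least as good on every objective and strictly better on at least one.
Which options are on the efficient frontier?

A: dominated by G (avg latency 111≤130, throughput 2912≥2768, p99 latency 54≤156).
B: dominated by A (avg latency 130≤179, throughput 2768≥532, p99 latency 156≤278).
C: dominated by A (avg latency 130≤185, throughput 2768≥206, p99 latency 156≤460).
D: not dominated (best p99 latency).
E: dominated by H (avg latency 17≤188, throughput 4799≥3240, p99 latency 106≤340).
F: dominated by H (avg latency 17≤81, throughput 4799≥2068, p99 latency 106≤383).
G: not dominated.
H: not dominated (best avg latency).
I: dominated by H (avg latency 17≤47, throughput 4799≥2565, p99 latency 106≤793).
J: dominated by H (avg latency 17≤103, throughput 4799≥3555, p99 latency 106≤613).
K: dominated by H (avg latency 17≤194, throughput 4799≥4744, p99 latency 106≤154).

D, G, H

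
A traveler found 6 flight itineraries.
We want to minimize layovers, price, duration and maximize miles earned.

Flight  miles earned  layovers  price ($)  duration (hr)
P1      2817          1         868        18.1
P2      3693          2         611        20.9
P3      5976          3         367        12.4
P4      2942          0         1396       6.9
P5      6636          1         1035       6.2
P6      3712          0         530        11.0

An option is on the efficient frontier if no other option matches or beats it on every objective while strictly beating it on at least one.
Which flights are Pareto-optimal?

P1: dominated by P6 (miles earned 3712≥2817, layovers 0≤1, price 530≤868, duration 11.0≤18.1).
P2: dominated by P6 (miles earned 3712≥3693, layovers 0≤2, price 530≤611, duration 11.0≤20.9).
P3: not dominated (best price).
P4: not dominated.
P5: not dominated (best miles earned).
P6: not dominated.

P3, P4, P5, P6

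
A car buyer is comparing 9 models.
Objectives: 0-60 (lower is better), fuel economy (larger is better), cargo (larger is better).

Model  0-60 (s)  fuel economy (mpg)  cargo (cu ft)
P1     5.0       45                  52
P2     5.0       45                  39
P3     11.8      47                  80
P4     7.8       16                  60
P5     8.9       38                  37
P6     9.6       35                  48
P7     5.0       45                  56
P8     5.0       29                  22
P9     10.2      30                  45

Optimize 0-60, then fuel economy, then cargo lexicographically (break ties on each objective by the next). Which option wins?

P7

First minimize 0-60: best is 5.0, kept {P1, P2, P7, P8}.
Then maximize fuel economy: best is 45, kept {P1, P2, P7}.
Then maximize cargo: best is 56, kept {P7}.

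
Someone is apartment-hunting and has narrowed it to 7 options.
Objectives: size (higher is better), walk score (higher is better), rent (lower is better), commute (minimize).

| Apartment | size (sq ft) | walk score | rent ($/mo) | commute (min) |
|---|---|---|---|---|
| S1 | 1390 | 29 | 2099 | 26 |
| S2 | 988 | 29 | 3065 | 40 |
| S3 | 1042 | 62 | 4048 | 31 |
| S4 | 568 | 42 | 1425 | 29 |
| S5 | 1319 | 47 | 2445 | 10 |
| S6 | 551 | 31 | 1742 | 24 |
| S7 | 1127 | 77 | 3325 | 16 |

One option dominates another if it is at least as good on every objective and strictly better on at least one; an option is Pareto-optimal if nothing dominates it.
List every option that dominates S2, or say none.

S1: size 1390≥988, walk score 29≥29, rent 2099≤3065, commute 26≤40 — dominates S2.
S5: size 1319≥988, walk score 47≥29, rent 2445≤3065, commute 10≤40 — dominates S2.
Others (S3, S4, S6, S7) are each worse than S2 on at least one objective.

S1, S5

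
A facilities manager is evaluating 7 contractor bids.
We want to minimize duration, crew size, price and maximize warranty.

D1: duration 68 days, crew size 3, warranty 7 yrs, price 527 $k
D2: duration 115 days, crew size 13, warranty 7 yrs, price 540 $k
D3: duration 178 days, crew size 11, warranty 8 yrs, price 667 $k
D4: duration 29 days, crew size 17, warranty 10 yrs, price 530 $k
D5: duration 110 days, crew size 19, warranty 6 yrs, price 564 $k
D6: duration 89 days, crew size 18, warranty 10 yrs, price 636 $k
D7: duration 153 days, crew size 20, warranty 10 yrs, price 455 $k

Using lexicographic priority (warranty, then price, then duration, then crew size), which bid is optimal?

D7

First maximize warranty: best is 10, kept {D4, D6, D7}.
Then minimize price: best is 455, kept {D7}.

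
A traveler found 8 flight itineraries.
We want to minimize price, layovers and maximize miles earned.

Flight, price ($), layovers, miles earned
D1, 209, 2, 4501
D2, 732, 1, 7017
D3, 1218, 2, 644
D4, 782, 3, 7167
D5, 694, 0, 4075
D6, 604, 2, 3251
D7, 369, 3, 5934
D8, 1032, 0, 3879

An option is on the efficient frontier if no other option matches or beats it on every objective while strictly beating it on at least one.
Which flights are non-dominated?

D1: not dominated (best price).
D2: not dominated.
D3: dominated by D1 (price 209≤1218, layovers 2≤2, miles earned 4501≥644).
D4: not dominated (best miles earned).
D5: not dominated.
D6: dominated by D1 (price 209≤604, layovers 2≤2, miles earned 4501≥3251).
D7: not dominated.
D8: dominated by D5 (price 694≤1032, layovers 0≤0, miles earned 4075≥3879).

D1, D2, D4, D5, D7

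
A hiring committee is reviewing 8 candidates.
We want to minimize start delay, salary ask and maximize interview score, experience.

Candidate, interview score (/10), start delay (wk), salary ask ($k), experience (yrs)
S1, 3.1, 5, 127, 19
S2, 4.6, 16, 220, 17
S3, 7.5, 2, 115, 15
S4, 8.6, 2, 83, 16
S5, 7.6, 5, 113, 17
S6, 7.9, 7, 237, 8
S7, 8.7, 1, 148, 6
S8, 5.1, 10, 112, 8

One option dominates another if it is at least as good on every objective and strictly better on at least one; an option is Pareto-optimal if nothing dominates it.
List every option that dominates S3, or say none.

S4

S4: interview score 8.6≥7.5, start delay 2≤2, salary ask 83≤115, experience 16≥15 — dominates S3.
Others (S1, S2, S5, S6, S7, S8) are each worse than S3 on at least one objective.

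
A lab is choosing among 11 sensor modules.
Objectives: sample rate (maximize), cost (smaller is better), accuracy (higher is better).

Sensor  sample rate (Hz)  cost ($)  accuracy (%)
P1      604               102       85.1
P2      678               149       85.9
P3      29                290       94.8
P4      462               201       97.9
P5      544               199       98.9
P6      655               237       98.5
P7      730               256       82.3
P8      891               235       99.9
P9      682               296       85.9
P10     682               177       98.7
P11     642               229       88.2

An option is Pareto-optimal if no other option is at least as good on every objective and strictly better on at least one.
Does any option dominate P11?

P10 vs P11: sample rate 682≥642, cost 177≤229, accuracy 98.7≥88.2 — P10 is at least as good on every objective and strictly better on at least one, so P10 dominates P11.

Yes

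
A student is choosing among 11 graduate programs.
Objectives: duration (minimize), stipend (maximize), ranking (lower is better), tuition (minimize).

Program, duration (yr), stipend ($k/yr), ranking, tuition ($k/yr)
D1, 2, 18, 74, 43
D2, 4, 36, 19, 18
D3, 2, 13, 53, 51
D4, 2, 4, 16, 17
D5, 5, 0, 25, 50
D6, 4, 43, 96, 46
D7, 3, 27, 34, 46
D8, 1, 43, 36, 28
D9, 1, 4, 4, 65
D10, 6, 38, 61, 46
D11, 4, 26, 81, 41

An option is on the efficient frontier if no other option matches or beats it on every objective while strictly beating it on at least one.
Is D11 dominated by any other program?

Yes

D2 vs D11: duration 4≤4, stipend 36≥26, ranking 19≤81, tuition 18≤41 — D2 is at least as good on every objective and strictly better on at least one, so D2 dominates D11.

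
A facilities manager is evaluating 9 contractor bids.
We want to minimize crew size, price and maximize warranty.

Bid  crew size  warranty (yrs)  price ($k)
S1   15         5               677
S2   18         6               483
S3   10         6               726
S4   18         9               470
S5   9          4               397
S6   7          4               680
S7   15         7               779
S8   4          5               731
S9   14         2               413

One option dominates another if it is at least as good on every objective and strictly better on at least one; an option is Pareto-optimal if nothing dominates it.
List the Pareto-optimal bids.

S1, S3, S4, S5, S6, S7, S8

S1: not dominated.
S2: dominated by S4 (crew size 18≤18, warranty 9≥6, price 470≤483).
S3: not dominated.
S4: not dominated (best warranty).
S5: not dominated (best price).
S6: not dominated.
S7: not dominated.
S8: not dominated (best crew size).
S9: dominated by S5 (crew size 9≤14, warranty 4≥2, price 397≤413).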